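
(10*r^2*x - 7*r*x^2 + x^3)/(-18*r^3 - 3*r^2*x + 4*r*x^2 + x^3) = x*(-5*r + x)/(9*r^2 + 6*r*x + x^2)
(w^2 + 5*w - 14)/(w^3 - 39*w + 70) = 1/(w - 5)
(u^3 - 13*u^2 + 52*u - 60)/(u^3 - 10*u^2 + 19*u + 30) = (u - 2)/(u + 1)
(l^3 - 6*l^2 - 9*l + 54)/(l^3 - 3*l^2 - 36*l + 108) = (l + 3)/(l + 6)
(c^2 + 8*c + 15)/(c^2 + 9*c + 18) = (c + 5)/(c + 6)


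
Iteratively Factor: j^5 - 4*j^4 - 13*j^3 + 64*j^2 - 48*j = (j - 1)*(j^4 - 3*j^3 - 16*j^2 + 48*j) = (j - 3)*(j - 1)*(j^3 - 16*j) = j*(j - 3)*(j - 1)*(j^2 - 16) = j*(j - 3)*(j - 1)*(j + 4)*(j - 4)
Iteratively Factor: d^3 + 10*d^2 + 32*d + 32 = (d + 4)*(d^2 + 6*d + 8) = (d + 2)*(d + 4)*(d + 4)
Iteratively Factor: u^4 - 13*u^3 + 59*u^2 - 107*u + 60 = (u - 5)*(u^3 - 8*u^2 + 19*u - 12) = (u - 5)*(u - 1)*(u^2 - 7*u + 12) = (u - 5)*(u - 4)*(u - 1)*(u - 3)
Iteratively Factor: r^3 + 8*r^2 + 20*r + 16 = (r + 2)*(r^2 + 6*r + 8) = (r + 2)*(r + 4)*(r + 2)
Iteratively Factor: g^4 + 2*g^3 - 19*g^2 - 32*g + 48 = (g + 4)*(g^3 - 2*g^2 - 11*g + 12) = (g + 3)*(g + 4)*(g^2 - 5*g + 4) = (g - 1)*(g + 3)*(g + 4)*(g - 4)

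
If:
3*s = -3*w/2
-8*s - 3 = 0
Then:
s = -3/8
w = 3/4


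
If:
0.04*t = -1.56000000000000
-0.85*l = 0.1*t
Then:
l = 4.59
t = -39.00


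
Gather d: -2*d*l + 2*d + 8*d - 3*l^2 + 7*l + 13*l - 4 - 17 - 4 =d*(10 - 2*l) - 3*l^2 + 20*l - 25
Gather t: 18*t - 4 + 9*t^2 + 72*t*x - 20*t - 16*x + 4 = 9*t^2 + t*(72*x - 2) - 16*x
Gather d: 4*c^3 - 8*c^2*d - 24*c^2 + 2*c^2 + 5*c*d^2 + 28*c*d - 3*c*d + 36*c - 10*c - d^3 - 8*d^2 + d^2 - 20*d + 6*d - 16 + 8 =4*c^3 - 22*c^2 + 26*c - d^3 + d^2*(5*c - 7) + d*(-8*c^2 + 25*c - 14) - 8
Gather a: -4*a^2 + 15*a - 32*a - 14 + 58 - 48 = -4*a^2 - 17*a - 4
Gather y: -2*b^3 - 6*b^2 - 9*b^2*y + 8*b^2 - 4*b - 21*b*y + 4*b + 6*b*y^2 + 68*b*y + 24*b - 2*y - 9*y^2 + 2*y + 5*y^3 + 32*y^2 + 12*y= -2*b^3 + 2*b^2 + 24*b + 5*y^3 + y^2*(6*b + 23) + y*(-9*b^2 + 47*b + 12)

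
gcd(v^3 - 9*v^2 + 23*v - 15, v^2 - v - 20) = v - 5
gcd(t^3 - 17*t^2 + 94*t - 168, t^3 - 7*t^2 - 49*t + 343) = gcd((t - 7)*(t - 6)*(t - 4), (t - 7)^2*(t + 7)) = t - 7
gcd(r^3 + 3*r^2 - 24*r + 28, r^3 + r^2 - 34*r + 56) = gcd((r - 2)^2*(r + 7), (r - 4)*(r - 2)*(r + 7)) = r^2 + 5*r - 14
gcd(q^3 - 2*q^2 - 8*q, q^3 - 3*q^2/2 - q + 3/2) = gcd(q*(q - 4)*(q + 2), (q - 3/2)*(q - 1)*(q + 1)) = 1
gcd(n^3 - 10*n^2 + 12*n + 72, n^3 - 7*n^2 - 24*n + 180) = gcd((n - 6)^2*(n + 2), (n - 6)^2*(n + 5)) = n^2 - 12*n + 36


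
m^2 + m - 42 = (m - 6)*(m + 7)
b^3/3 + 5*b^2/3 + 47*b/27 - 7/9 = (b/3 + 1)*(b - 1/3)*(b + 7/3)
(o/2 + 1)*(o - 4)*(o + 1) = o^3/2 - o^2/2 - 5*o - 4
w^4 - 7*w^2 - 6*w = w*(w - 3)*(w + 1)*(w + 2)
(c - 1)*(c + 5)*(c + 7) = c^3 + 11*c^2 + 23*c - 35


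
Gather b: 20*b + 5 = 20*b + 5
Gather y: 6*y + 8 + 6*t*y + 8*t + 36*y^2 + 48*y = 8*t + 36*y^2 + y*(6*t + 54) + 8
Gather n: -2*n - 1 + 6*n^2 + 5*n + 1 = 6*n^2 + 3*n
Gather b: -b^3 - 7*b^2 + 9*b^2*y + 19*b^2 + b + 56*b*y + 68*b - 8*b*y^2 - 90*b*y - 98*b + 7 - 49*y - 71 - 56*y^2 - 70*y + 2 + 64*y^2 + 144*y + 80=-b^3 + b^2*(9*y + 12) + b*(-8*y^2 - 34*y - 29) + 8*y^2 + 25*y + 18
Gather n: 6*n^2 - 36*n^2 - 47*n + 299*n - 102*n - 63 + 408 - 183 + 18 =-30*n^2 + 150*n + 180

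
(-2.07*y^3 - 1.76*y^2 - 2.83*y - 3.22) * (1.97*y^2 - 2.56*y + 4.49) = -4.0779*y^5 + 1.832*y^4 - 10.3638*y^3 - 7.001*y^2 - 4.4635*y - 14.4578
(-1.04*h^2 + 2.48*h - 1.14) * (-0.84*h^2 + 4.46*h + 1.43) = 0.8736*h^4 - 6.7216*h^3 + 10.5312*h^2 - 1.538*h - 1.6302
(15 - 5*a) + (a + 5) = 20 - 4*a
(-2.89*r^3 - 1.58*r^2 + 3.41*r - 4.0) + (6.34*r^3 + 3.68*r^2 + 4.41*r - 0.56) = 3.45*r^3 + 2.1*r^2 + 7.82*r - 4.56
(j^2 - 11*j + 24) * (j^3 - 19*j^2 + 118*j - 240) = j^5 - 30*j^4 + 351*j^3 - 1994*j^2 + 5472*j - 5760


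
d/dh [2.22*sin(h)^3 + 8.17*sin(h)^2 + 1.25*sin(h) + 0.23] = (6.66*sin(h)^2 + 16.34*sin(h) + 1.25)*cos(h)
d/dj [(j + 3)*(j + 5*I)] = 2*j + 3 + 5*I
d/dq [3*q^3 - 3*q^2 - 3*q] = 9*q^2 - 6*q - 3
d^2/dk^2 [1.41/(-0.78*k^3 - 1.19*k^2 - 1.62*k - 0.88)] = ((6.5988*k + 3.3558)*(0.78*k^3 + 1.19*k^2 + 1.62*k + 0.88) - 1.41*(2.34*k^2 + 2.38*k + 1.62)*(4.68*k^2 + 4.76*k + 3.24))/(0.78*k^3 + 1.19*k^2 + 1.62*k + 0.88)^3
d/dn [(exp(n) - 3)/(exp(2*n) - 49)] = (-2*(exp(n) - 3)*exp(n) + exp(2*n) - 49)*exp(n)/(exp(2*n) - 49)^2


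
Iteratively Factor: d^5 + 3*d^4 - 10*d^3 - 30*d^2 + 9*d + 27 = (d - 3)*(d^4 + 6*d^3 + 8*d^2 - 6*d - 9) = (d - 3)*(d - 1)*(d^3 + 7*d^2 + 15*d + 9) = (d - 3)*(d - 1)*(d + 3)*(d^2 + 4*d + 3) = (d - 3)*(d - 1)*(d + 3)^2*(d + 1)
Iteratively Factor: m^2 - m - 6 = (m - 3)*(m + 2)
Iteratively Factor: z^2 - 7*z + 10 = (z - 2)*(z - 5)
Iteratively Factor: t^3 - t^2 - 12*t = (t + 3)*(t^2 - 4*t) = (t - 4)*(t + 3)*(t)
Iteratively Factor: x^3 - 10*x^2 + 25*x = (x - 5)*(x^2 - 5*x) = (x - 5)^2*(x)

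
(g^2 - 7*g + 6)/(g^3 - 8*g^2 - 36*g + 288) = (g - 1)/(g^2 - 2*g - 48)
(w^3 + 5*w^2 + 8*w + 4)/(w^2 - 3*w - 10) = (w^2 + 3*w + 2)/(w - 5)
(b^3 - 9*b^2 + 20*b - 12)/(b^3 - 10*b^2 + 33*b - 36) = (b^3 - 9*b^2 + 20*b - 12)/(b^3 - 10*b^2 + 33*b - 36)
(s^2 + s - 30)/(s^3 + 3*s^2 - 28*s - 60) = 1/(s + 2)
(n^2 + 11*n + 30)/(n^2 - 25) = (n + 6)/(n - 5)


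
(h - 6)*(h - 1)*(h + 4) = h^3 - 3*h^2 - 22*h + 24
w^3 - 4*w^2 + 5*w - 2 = (w - 2)*(w - 1)^2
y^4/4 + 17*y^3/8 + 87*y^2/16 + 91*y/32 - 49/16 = (y/4 + 1/2)*(y - 1/2)*(y + 7/2)^2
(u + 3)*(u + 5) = u^2 + 8*u + 15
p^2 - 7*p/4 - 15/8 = (p - 5/2)*(p + 3/4)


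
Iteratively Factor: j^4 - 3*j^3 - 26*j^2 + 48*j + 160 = (j - 5)*(j^3 + 2*j^2 - 16*j - 32) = (j - 5)*(j - 4)*(j^2 + 6*j + 8) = (j - 5)*(j - 4)*(j + 4)*(j + 2)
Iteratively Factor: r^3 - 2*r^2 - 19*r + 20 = (r + 4)*(r^2 - 6*r + 5) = (r - 1)*(r + 4)*(r - 5)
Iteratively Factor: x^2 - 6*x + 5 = (x - 5)*(x - 1)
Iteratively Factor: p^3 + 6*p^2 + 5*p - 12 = (p + 4)*(p^2 + 2*p - 3) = (p + 3)*(p + 4)*(p - 1)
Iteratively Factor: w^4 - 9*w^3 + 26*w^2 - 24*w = (w)*(w^3 - 9*w^2 + 26*w - 24) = w*(w - 2)*(w^2 - 7*w + 12) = w*(w - 3)*(w - 2)*(w - 4)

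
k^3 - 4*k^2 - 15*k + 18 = (k - 6)*(k - 1)*(k + 3)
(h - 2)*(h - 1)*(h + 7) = h^3 + 4*h^2 - 19*h + 14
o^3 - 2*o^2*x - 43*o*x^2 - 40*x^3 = (o - 8*x)*(o + x)*(o + 5*x)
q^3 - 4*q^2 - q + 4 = (q - 4)*(q - 1)*(q + 1)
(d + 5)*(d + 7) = d^2 + 12*d + 35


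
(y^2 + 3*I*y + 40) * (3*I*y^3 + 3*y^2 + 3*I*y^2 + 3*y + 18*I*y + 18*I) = 3*I*y^5 - 6*y^4 + 3*I*y^4 - 6*y^3 + 147*I*y^3 + 66*y^2 + 147*I*y^2 + 66*y + 720*I*y + 720*I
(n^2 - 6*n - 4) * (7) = 7*n^2 - 42*n - 28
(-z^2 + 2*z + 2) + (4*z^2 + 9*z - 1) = 3*z^2 + 11*z + 1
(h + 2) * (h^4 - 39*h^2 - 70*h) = h^5 + 2*h^4 - 39*h^3 - 148*h^2 - 140*h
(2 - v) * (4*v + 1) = -4*v^2 + 7*v + 2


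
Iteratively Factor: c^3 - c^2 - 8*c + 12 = (c + 3)*(c^2 - 4*c + 4) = (c - 2)*(c + 3)*(c - 2)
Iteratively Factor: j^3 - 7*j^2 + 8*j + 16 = (j + 1)*(j^2 - 8*j + 16) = (j - 4)*(j + 1)*(j - 4)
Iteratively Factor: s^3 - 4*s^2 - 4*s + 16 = (s - 4)*(s^2 - 4) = (s - 4)*(s - 2)*(s + 2)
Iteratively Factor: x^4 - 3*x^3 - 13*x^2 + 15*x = (x - 5)*(x^3 + 2*x^2 - 3*x) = (x - 5)*(x + 3)*(x^2 - x) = x*(x - 5)*(x + 3)*(x - 1)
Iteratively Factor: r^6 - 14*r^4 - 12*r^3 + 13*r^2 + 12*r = (r + 1)*(r^5 - r^4 - 13*r^3 + r^2 + 12*r) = (r - 1)*(r + 1)*(r^4 - 13*r^2 - 12*r) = (r - 4)*(r - 1)*(r + 1)*(r^3 + 4*r^2 + 3*r) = (r - 4)*(r - 1)*(r + 1)*(r + 3)*(r^2 + r) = (r - 4)*(r - 1)*(r + 1)^2*(r + 3)*(r)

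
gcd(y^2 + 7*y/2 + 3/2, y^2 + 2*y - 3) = y + 3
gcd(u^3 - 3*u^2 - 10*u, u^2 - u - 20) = u - 5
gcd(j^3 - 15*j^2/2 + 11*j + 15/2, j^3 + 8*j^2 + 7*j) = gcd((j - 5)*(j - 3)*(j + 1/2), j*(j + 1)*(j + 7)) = 1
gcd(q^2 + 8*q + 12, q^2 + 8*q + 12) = q^2 + 8*q + 12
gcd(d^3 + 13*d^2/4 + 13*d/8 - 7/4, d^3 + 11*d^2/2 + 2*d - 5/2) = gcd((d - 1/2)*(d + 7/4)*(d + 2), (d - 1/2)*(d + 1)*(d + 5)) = d - 1/2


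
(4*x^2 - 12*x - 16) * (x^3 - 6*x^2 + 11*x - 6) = 4*x^5 - 36*x^4 + 100*x^3 - 60*x^2 - 104*x + 96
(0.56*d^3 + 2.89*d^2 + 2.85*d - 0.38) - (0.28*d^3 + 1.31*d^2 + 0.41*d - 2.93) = 0.28*d^3 + 1.58*d^2 + 2.44*d + 2.55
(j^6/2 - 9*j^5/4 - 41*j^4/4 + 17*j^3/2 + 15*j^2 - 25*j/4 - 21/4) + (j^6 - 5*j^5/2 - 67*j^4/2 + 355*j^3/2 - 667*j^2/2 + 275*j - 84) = 3*j^6/2 - 19*j^5/4 - 175*j^4/4 + 186*j^3 - 637*j^2/2 + 1075*j/4 - 357/4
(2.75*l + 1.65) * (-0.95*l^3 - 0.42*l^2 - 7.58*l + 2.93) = -2.6125*l^4 - 2.7225*l^3 - 21.538*l^2 - 4.4495*l + 4.8345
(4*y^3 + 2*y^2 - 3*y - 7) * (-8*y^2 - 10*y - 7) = -32*y^5 - 56*y^4 - 24*y^3 + 72*y^2 + 91*y + 49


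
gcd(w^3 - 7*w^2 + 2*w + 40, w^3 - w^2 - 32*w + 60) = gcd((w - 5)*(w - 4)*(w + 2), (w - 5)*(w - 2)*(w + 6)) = w - 5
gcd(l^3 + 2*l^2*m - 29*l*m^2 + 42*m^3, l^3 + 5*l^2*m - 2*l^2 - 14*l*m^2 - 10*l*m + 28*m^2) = l^2 + 5*l*m - 14*m^2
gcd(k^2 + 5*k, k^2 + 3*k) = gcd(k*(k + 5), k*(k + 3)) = k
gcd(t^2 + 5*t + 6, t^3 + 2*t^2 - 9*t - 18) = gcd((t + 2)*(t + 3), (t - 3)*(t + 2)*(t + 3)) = t^2 + 5*t + 6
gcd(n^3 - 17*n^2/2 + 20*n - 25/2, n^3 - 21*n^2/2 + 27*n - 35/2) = n^2 - 7*n/2 + 5/2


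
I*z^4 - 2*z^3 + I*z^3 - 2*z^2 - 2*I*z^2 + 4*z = z*(z + 2)*(z + 2*I)*(I*z - I)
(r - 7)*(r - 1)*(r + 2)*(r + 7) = r^4 + r^3 - 51*r^2 - 49*r + 98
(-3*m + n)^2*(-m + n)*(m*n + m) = -9*m^4*n - 9*m^4 + 15*m^3*n^2 + 15*m^3*n - 7*m^2*n^3 - 7*m^2*n^2 + m*n^4 + m*n^3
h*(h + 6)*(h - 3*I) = h^3 + 6*h^2 - 3*I*h^2 - 18*I*h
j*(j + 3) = j^2 + 3*j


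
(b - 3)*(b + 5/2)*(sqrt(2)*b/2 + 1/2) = sqrt(2)*b^3/2 - sqrt(2)*b^2/4 + b^2/2 - 15*sqrt(2)*b/4 - b/4 - 15/4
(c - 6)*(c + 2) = c^2 - 4*c - 12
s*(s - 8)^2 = s^3 - 16*s^2 + 64*s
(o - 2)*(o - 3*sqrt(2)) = o^2 - 3*sqrt(2)*o - 2*o + 6*sqrt(2)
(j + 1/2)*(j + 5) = j^2 + 11*j/2 + 5/2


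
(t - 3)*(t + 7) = t^2 + 4*t - 21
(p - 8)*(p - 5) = p^2 - 13*p + 40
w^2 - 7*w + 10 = (w - 5)*(w - 2)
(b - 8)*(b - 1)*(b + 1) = b^3 - 8*b^2 - b + 8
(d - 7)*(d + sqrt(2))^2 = d^3 - 7*d^2 + 2*sqrt(2)*d^2 - 14*sqrt(2)*d + 2*d - 14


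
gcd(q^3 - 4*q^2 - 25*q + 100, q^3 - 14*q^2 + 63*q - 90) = q - 5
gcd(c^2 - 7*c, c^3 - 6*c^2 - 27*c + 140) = c - 7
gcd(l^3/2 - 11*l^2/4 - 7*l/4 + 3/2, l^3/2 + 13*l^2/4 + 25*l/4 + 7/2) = l + 1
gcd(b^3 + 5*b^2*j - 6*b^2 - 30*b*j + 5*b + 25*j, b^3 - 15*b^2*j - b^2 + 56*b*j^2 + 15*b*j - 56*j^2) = b - 1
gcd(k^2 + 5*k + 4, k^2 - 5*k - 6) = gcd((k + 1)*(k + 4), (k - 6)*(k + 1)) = k + 1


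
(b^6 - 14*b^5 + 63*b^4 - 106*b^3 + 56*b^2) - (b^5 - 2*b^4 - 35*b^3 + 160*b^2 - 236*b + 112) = b^6 - 15*b^5 + 65*b^4 - 71*b^3 - 104*b^2 + 236*b - 112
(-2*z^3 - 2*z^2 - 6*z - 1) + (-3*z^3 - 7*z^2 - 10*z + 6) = -5*z^3 - 9*z^2 - 16*z + 5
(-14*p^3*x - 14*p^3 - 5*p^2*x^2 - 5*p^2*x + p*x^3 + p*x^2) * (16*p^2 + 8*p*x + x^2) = -224*p^5*x - 224*p^5 - 192*p^4*x^2 - 192*p^4*x - 38*p^3*x^3 - 38*p^3*x^2 + 3*p^2*x^4 + 3*p^2*x^3 + p*x^5 + p*x^4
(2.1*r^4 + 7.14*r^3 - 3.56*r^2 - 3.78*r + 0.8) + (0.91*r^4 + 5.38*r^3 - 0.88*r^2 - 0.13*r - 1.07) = 3.01*r^4 + 12.52*r^3 - 4.44*r^2 - 3.91*r - 0.27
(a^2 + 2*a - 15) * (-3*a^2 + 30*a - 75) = -3*a^4 + 24*a^3 + 30*a^2 - 600*a + 1125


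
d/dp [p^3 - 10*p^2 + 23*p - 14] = 3*p^2 - 20*p + 23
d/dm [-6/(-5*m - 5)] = -6/(5*(m + 1)^2)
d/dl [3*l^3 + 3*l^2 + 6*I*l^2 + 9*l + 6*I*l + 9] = 9*l^2 + l*(6 + 12*I) + 9 + 6*I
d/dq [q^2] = 2*q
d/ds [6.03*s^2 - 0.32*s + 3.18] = 12.06*s - 0.32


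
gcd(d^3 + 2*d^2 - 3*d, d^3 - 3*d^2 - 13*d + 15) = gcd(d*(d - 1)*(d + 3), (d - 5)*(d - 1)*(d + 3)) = d^2 + 2*d - 3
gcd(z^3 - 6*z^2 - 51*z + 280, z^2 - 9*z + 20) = z - 5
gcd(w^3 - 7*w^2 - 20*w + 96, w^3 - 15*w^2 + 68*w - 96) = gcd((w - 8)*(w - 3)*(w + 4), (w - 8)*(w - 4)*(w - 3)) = w^2 - 11*w + 24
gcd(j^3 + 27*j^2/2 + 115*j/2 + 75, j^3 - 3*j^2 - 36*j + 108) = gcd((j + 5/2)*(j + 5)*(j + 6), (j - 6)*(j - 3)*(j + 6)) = j + 6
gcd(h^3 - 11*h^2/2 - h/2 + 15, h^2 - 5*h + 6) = h - 2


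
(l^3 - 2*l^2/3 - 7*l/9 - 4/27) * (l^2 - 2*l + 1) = l^5 - 8*l^4/3 + 14*l^3/9 + 20*l^2/27 - 13*l/27 - 4/27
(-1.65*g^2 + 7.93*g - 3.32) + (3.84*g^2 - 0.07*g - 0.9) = 2.19*g^2 + 7.86*g - 4.22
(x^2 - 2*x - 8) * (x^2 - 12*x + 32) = x^4 - 14*x^3 + 48*x^2 + 32*x - 256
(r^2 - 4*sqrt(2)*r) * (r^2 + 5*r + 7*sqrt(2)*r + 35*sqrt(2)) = r^4 + 3*sqrt(2)*r^3 + 5*r^3 - 56*r^2 + 15*sqrt(2)*r^2 - 280*r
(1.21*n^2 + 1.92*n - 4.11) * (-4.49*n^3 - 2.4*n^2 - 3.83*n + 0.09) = -5.4329*n^5 - 11.5248*n^4 + 9.2116*n^3 + 2.6193*n^2 + 15.9141*n - 0.3699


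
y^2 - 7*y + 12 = (y - 4)*(y - 3)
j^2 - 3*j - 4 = (j - 4)*(j + 1)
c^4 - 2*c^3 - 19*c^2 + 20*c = c*(c - 5)*(c - 1)*(c + 4)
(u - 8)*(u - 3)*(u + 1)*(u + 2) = u^4 - 8*u^3 - 7*u^2 + 50*u + 48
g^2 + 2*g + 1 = (g + 1)^2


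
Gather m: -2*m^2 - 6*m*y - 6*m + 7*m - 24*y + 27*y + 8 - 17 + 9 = -2*m^2 + m*(1 - 6*y) + 3*y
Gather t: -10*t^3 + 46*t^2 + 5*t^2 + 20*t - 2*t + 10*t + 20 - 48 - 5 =-10*t^3 + 51*t^2 + 28*t - 33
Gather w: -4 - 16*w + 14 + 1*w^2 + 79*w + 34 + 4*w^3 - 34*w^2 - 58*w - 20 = 4*w^3 - 33*w^2 + 5*w + 24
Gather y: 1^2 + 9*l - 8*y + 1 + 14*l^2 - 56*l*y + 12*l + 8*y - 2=14*l^2 - 56*l*y + 21*l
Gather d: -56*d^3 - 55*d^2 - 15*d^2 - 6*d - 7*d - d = -56*d^3 - 70*d^2 - 14*d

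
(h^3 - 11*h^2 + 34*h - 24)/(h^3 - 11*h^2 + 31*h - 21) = (h^2 - 10*h + 24)/(h^2 - 10*h + 21)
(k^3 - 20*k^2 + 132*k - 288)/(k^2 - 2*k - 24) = (k^2 - 14*k + 48)/(k + 4)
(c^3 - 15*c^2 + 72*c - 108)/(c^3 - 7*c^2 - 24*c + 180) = (c - 3)/(c + 5)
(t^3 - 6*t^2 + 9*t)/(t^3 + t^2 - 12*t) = (t - 3)/(t + 4)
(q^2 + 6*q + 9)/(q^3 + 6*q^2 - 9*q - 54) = (q + 3)/(q^2 + 3*q - 18)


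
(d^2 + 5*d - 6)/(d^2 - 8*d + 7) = (d + 6)/(d - 7)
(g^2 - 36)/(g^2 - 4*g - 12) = (g + 6)/(g + 2)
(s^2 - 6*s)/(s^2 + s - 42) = s/(s + 7)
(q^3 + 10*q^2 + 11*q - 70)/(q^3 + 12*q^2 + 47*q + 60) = (q^2 + 5*q - 14)/(q^2 + 7*q + 12)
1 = 1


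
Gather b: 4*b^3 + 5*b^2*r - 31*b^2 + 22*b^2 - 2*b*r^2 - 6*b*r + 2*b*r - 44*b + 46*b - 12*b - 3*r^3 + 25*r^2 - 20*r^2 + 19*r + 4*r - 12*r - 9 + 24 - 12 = 4*b^3 + b^2*(5*r - 9) + b*(-2*r^2 - 4*r - 10) - 3*r^3 + 5*r^2 + 11*r + 3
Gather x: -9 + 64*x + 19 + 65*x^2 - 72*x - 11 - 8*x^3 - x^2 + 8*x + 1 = -8*x^3 + 64*x^2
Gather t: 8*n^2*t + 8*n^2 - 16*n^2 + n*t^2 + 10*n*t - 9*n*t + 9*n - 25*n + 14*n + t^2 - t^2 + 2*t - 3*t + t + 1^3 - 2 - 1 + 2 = -8*n^2 + n*t^2 - 2*n + t*(8*n^2 + n)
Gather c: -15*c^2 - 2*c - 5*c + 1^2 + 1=-15*c^2 - 7*c + 2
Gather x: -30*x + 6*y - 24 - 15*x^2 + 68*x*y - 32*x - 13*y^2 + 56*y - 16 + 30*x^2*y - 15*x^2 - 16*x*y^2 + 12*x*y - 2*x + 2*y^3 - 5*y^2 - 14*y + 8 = x^2*(30*y - 30) + x*(-16*y^2 + 80*y - 64) + 2*y^3 - 18*y^2 + 48*y - 32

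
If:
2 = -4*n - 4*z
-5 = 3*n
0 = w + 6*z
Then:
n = -5/3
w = -7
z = 7/6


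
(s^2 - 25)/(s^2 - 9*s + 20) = (s + 5)/(s - 4)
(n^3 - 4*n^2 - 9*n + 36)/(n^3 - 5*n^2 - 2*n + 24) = (n + 3)/(n + 2)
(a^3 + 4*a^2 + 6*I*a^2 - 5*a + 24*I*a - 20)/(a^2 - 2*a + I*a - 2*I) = (a^2 + a*(4 + 5*I) + 20*I)/(a - 2)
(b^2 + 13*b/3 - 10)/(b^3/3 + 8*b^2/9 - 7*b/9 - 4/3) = 3*(3*b^2 + 13*b - 30)/(3*b^3 + 8*b^2 - 7*b - 12)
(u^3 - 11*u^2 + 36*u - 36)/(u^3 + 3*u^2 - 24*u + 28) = (u^2 - 9*u + 18)/(u^2 + 5*u - 14)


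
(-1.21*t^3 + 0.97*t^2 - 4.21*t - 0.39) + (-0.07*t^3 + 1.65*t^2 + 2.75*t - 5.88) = -1.28*t^3 + 2.62*t^2 - 1.46*t - 6.27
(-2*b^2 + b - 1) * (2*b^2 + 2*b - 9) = -4*b^4 - 2*b^3 + 18*b^2 - 11*b + 9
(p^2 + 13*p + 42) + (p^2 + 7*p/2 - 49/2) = 2*p^2 + 33*p/2 + 35/2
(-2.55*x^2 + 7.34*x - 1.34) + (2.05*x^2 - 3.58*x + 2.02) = -0.5*x^2 + 3.76*x + 0.68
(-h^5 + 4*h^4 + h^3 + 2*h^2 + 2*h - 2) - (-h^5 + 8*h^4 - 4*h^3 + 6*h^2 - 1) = -4*h^4 + 5*h^3 - 4*h^2 + 2*h - 1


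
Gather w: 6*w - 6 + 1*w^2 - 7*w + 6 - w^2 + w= 0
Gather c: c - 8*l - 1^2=c - 8*l - 1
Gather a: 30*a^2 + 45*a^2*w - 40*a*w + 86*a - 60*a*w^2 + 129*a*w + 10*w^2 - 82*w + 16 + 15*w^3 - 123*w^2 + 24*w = a^2*(45*w + 30) + a*(-60*w^2 + 89*w + 86) + 15*w^3 - 113*w^2 - 58*w + 16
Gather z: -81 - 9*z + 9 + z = -8*z - 72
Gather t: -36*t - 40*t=-76*t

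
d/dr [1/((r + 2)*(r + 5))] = (-2*r - 7)/(r^4 + 14*r^3 + 69*r^2 + 140*r + 100)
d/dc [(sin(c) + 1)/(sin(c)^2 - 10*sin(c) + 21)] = (-2*sin(c) + cos(c)^2 + 30)*cos(c)/(sin(c)^2 - 10*sin(c) + 21)^2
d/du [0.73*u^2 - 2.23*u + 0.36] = 1.46*u - 2.23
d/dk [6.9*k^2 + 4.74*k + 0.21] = 13.8*k + 4.74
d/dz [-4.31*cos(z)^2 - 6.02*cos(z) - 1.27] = (8.62*cos(z) + 6.02)*sin(z)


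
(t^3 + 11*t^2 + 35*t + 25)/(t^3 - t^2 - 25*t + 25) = (t^2 + 6*t + 5)/(t^2 - 6*t + 5)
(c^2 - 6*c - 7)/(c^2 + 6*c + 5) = (c - 7)/(c + 5)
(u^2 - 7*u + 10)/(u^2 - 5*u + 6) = (u - 5)/(u - 3)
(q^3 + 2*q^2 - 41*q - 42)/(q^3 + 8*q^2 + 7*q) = (q - 6)/q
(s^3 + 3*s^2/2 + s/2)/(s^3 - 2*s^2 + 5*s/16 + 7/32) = 16*s*(2*s^2 + 3*s + 1)/(32*s^3 - 64*s^2 + 10*s + 7)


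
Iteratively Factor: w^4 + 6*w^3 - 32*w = (w - 2)*(w^3 + 8*w^2 + 16*w) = (w - 2)*(w + 4)*(w^2 + 4*w) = w*(w - 2)*(w + 4)*(w + 4)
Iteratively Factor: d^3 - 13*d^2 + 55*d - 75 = (d - 5)*(d^2 - 8*d + 15) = (d - 5)*(d - 3)*(d - 5)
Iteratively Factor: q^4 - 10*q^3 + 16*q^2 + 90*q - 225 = (q - 3)*(q^3 - 7*q^2 - 5*q + 75) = (q - 5)*(q - 3)*(q^2 - 2*q - 15) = (q - 5)*(q - 3)*(q + 3)*(q - 5)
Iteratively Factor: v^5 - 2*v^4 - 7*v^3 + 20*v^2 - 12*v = (v + 3)*(v^4 - 5*v^3 + 8*v^2 - 4*v) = (v - 2)*(v + 3)*(v^3 - 3*v^2 + 2*v) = (v - 2)^2*(v + 3)*(v^2 - v) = v*(v - 2)^2*(v + 3)*(v - 1)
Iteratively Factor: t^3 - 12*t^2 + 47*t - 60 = (t - 5)*(t^2 - 7*t + 12) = (t - 5)*(t - 3)*(t - 4)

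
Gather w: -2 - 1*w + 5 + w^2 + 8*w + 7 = w^2 + 7*w + 10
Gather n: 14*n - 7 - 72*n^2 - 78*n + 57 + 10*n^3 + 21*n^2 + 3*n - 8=10*n^3 - 51*n^2 - 61*n + 42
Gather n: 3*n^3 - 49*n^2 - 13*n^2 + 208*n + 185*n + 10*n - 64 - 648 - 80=3*n^3 - 62*n^2 + 403*n - 792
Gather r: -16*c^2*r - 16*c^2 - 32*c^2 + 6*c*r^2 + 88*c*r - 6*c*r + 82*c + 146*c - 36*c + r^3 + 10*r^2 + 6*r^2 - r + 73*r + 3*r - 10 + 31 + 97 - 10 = -48*c^2 + 192*c + r^3 + r^2*(6*c + 16) + r*(-16*c^2 + 82*c + 75) + 108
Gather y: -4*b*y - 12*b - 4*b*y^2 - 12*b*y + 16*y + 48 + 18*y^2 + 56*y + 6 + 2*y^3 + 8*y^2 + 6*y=-12*b + 2*y^3 + y^2*(26 - 4*b) + y*(78 - 16*b) + 54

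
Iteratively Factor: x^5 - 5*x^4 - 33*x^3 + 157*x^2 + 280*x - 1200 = (x + 4)*(x^4 - 9*x^3 + 3*x^2 + 145*x - 300) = (x - 3)*(x + 4)*(x^3 - 6*x^2 - 15*x + 100) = (x - 3)*(x + 4)^2*(x^2 - 10*x + 25) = (x - 5)*(x - 3)*(x + 4)^2*(x - 5)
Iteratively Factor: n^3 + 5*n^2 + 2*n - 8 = (n - 1)*(n^2 + 6*n + 8) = (n - 1)*(n + 2)*(n + 4)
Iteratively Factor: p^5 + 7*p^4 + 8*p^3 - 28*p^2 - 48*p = (p + 3)*(p^4 + 4*p^3 - 4*p^2 - 16*p) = (p - 2)*(p + 3)*(p^3 + 6*p^2 + 8*p) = (p - 2)*(p + 3)*(p + 4)*(p^2 + 2*p) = p*(p - 2)*(p + 3)*(p + 4)*(p + 2)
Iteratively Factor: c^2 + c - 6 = (c + 3)*(c - 2)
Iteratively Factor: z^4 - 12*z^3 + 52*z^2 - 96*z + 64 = (z - 2)*(z^3 - 10*z^2 + 32*z - 32) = (z - 2)^2*(z^2 - 8*z + 16) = (z - 4)*(z - 2)^2*(z - 4)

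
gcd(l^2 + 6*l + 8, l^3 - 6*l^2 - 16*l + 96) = l + 4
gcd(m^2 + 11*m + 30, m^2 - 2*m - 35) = m + 5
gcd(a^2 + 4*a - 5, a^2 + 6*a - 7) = a - 1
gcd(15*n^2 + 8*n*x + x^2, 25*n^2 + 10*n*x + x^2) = 5*n + x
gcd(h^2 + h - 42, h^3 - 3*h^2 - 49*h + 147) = h + 7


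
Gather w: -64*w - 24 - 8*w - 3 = -72*w - 27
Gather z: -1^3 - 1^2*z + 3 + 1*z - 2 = 0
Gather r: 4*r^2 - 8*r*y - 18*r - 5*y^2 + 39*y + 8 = 4*r^2 + r*(-8*y - 18) - 5*y^2 + 39*y + 8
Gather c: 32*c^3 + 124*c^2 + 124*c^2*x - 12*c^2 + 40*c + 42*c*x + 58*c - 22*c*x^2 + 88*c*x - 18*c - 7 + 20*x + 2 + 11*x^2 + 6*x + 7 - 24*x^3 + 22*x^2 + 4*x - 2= 32*c^3 + c^2*(124*x + 112) + c*(-22*x^2 + 130*x + 80) - 24*x^3 + 33*x^2 + 30*x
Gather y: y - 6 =y - 6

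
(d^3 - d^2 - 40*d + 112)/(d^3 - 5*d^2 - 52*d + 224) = (d - 4)/(d - 8)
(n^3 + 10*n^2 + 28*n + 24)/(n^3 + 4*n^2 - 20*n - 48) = (n + 2)/(n - 4)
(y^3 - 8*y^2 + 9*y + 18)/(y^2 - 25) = (y^3 - 8*y^2 + 9*y + 18)/(y^2 - 25)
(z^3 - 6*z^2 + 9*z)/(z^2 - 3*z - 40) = z*(-z^2 + 6*z - 9)/(-z^2 + 3*z + 40)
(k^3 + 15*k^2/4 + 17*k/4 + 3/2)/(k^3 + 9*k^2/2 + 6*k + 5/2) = (4*k^2 + 11*k + 6)/(2*(2*k^2 + 7*k + 5))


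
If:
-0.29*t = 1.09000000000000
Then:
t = -3.76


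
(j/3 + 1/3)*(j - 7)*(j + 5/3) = j^3/3 - 13*j^2/9 - 17*j/3 - 35/9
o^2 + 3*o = o*(o + 3)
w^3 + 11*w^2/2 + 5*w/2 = w*(w + 1/2)*(w + 5)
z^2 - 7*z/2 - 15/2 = (z - 5)*(z + 3/2)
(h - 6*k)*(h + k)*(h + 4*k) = h^3 - h^2*k - 26*h*k^2 - 24*k^3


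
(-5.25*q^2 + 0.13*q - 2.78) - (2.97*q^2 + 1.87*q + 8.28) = -8.22*q^2 - 1.74*q - 11.06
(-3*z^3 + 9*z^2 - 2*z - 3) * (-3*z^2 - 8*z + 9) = 9*z^5 - 3*z^4 - 93*z^3 + 106*z^2 + 6*z - 27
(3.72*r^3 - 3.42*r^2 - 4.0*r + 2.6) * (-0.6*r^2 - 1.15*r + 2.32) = -2.232*r^5 - 2.226*r^4 + 14.9634*r^3 - 4.8944*r^2 - 12.27*r + 6.032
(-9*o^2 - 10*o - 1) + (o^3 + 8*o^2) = o^3 - o^2 - 10*o - 1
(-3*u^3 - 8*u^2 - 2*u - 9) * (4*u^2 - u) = -12*u^5 - 29*u^4 - 34*u^2 + 9*u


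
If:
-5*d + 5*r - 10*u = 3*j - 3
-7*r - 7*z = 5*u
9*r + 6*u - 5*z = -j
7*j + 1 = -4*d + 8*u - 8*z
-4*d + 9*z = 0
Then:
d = 3/18665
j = 979/11199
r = -8069/55995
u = 11291/55995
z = 4/55995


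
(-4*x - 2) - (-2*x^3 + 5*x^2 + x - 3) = 2*x^3 - 5*x^2 - 5*x + 1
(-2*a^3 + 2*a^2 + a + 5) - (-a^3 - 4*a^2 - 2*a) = -a^3 + 6*a^2 + 3*a + 5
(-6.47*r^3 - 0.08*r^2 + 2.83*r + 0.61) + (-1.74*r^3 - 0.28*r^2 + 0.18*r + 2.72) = -8.21*r^3 - 0.36*r^2 + 3.01*r + 3.33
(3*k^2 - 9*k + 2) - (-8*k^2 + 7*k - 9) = 11*k^2 - 16*k + 11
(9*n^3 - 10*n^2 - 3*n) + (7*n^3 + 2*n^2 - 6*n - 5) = 16*n^3 - 8*n^2 - 9*n - 5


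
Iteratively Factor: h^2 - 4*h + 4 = (h - 2)*(h - 2)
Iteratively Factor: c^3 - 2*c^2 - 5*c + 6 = (c - 3)*(c^2 + c - 2) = (c - 3)*(c - 1)*(c + 2)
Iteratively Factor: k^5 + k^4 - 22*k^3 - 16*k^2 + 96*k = (k + 4)*(k^4 - 3*k^3 - 10*k^2 + 24*k) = (k - 2)*(k + 4)*(k^3 - k^2 - 12*k) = (k - 2)*(k + 3)*(k + 4)*(k^2 - 4*k) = (k - 4)*(k - 2)*(k + 3)*(k + 4)*(k)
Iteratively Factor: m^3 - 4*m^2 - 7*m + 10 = (m - 1)*(m^2 - 3*m - 10) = (m - 5)*(m - 1)*(m + 2)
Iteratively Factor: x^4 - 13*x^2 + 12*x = (x - 1)*(x^3 + x^2 - 12*x) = x*(x - 1)*(x^2 + x - 12) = x*(x - 3)*(x - 1)*(x + 4)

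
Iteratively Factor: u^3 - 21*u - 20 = (u + 4)*(u^2 - 4*u - 5) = (u + 1)*(u + 4)*(u - 5)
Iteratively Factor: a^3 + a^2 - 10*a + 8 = (a - 2)*(a^2 + 3*a - 4) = (a - 2)*(a + 4)*(a - 1)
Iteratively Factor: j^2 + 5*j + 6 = (j + 3)*(j + 2)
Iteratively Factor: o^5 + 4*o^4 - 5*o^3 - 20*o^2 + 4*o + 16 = (o + 4)*(o^4 - 5*o^2 + 4) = (o + 1)*(o + 4)*(o^3 - o^2 - 4*o + 4) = (o - 2)*(o + 1)*(o + 4)*(o^2 + o - 2) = (o - 2)*(o - 1)*(o + 1)*(o + 4)*(o + 2)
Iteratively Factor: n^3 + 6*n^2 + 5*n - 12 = (n + 3)*(n^2 + 3*n - 4) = (n + 3)*(n + 4)*(n - 1)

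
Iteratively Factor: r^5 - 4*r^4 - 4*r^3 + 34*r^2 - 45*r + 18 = (r - 1)*(r^4 - 3*r^3 - 7*r^2 + 27*r - 18) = (r - 2)*(r - 1)*(r^3 - r^2 - 9*r + 9) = (r - 3)*(r - 2)*(r - 1)*(r^2 + 2*r - 3) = (r - 3)*(r - 2)*(r - 1)*(r + 3)*(r - 1)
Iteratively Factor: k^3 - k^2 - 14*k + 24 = (k - 3)*(k^2 + 2*k - 8) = (k - 3)*(k + 4)*(k - 2)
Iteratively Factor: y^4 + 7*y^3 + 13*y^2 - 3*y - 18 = (y + 3)*(y^3 + 4*y^2 + y - 6) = (y + 2)*(y + 3)*(y^2 + 2*y - 3) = (y + 2)*(y + 3)^2*(y - 1)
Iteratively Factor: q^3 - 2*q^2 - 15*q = (q + 3)*(q^2 - 5*q) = (q - 5)*(q + 3)*(q)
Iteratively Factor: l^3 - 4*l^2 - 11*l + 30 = (l - 5)*(l^2 + l - 6) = (l - 5)*(l - 2)*(l + 3)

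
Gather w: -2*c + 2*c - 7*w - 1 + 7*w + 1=0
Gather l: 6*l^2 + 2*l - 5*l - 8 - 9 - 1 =6*l^2 - 3*l - 18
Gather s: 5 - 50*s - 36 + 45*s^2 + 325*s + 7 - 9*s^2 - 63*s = 36*s^2 + 212*s - 24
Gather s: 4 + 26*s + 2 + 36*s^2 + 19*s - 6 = 36*s^2 + 45*s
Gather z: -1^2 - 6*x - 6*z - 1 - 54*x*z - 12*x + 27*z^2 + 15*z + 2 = -18*x + 27*z^2 + z*(9 - 54*x)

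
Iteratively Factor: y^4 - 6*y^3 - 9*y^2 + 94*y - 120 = (y - 5)*(y^3 - y^2 - 14*y + 24) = (y - 5)*(y - 2)*(y^2 + y - 12) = (y - 5)*(y - 2)*(y + 4)*(y - 3)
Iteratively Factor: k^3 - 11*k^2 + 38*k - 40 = (k - 5)*(k^2 - 6*k + 8) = (k - 5)*(k - 4)*(k - 2)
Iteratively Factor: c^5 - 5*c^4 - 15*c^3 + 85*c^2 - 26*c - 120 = (c + 1)*(c^4 - 6*c^3 - 9*c^2 + 94*c - 120) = (c + 1)*(c + 4)*(c^3 - 10*c^2 + 31*c - 30) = (c - 3)*(c + 1)*(c + 4)*(c^2 - 7*c + 10) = (c - 3)*(c - 2)*(c + 1)*(c + 4)*(c - 5)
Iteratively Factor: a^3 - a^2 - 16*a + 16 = (a - 1)*(a^2 - 16) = (a - 1)*(a + 4)*(a - 4)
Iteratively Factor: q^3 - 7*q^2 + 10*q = (q - 2)*(q^2 - 5*q) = q*(q - 2)*(q - 5)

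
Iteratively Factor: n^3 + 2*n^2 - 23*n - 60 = (n + 4)*(n^2 - 2*n - 15) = (n + 3)*(n + 4)*(n - 5)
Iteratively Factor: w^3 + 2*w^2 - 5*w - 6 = (w + 1)*(w^2 + w - 6) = (w + 1)*(w + 3)*(w - 2)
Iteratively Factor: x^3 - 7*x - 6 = (x + 2)*(x^2 - 2*x - 3) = (x + 1)*(x + 2)*(x - 3)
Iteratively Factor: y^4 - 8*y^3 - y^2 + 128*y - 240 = (y - 4)*(y^3 - 4*y^2 - 17*y + 60) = (y - 5)*(y - 4)*(y^2 + y - 12) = (y - 5)*(y - 4)*(y + 4)*(y - 3)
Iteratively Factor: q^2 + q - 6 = (q + 3)*(q - 2)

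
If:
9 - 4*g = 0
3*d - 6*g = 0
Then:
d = 9/2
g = 9/4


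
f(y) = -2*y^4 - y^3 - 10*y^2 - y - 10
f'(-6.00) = 1739.00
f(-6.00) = -2740.00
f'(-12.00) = 13631.00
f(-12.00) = -41182.00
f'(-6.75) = 2457.69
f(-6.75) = -4303.21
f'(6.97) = -2995.01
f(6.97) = -5561.60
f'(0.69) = -18.86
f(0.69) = -16.23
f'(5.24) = -1339.20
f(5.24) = -1941.53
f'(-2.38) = 137.46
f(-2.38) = -114.95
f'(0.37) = -9.22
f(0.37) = -11.83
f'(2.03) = -120.89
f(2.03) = -95.57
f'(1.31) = -50.33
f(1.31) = -36.61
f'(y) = -8*y^3 - 3*y^2 - 20*y - 1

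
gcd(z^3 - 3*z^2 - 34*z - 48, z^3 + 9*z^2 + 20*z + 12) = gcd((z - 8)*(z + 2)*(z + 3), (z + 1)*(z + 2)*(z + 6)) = z + 2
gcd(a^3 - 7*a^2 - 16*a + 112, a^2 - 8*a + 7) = a - 7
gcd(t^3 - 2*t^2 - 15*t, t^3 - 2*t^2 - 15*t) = t^3 - 2*t^2 - 15*t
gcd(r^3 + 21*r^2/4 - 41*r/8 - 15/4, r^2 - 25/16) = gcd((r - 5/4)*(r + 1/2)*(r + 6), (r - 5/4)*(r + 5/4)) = r - 5/4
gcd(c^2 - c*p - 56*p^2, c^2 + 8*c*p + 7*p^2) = c + 7*p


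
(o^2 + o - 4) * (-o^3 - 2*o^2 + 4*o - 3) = -o^5 - 3*o^4 + 6*o^3 + 9*o^2 - 19*o + 12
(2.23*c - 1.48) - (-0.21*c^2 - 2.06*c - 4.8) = 0.21*c^2 + 4.29*c + 3.32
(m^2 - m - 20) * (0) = 0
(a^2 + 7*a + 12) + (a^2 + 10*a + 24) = 2*a^2 + 17*a + 36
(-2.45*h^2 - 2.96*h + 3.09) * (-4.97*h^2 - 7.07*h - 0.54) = 12.1765*h^4 + 32.0327*h^3 + 6.8929*h^2 - 20.2479*h - 1.6686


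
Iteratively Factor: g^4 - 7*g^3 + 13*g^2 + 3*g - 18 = (g + 1)*(g^3 - 8*g^2 + 21*g - 18) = (g - 3)*(g + 1)*(g^2 - 5*g + 6) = (g - 3)*(g - 2)*(g + 1)*(g - 3)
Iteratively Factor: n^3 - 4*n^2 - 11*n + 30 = (n - 2)*(n^2 - 2*n - 15) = (n - 2)*(n + 3)*(n - 5)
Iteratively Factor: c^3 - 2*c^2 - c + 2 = (c - 1)*(c^2 - c - 2) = (c - 2)*(c - 1)*(c + 1)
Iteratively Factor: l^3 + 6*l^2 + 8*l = (l + 2)*(l^2 + 4*l) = (l + 2)*(l + 4)*(l)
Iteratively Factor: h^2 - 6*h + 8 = (h - 2)*(h - 4)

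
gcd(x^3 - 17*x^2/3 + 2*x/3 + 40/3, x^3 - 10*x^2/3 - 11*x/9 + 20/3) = x + 4/3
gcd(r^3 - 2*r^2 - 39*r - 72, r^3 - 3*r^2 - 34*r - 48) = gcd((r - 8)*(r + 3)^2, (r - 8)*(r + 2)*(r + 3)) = r^2 - 5*r - 24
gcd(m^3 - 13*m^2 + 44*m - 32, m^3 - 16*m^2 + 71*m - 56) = m^2 - 9*m + 8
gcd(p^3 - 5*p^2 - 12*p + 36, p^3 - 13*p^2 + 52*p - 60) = p^2 - 8*p + 12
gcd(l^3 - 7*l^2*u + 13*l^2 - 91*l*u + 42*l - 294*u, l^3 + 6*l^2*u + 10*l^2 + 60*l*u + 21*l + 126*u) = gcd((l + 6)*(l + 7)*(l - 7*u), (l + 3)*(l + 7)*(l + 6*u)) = l + 7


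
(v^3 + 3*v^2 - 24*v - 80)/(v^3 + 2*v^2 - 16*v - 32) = (v^2 - v - 20)/(v^2 - 2*v - 8)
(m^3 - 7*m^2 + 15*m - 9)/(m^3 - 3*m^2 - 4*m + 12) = (m^2 - 4*m + 3)/(m^2 - 4)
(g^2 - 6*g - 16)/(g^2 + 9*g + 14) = (g - 8)/(g + 7)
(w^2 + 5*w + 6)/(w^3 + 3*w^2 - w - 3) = (w + 2)/(w^2 - 1)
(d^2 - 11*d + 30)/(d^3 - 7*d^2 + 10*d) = (d - 6)/(d*(d - 2))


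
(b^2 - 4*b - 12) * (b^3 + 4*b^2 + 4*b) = b^5 - 24*b^3 - 64*b^2 - 48*b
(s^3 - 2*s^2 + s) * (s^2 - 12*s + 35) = s^5 - 14*s^4 + 60*s^3 - 82*s^2 + 35*s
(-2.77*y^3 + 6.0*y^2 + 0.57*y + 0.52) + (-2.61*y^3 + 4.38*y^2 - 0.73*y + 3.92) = -5.38*y^3 + 10.38*y^2 - 0.16*y + 4.44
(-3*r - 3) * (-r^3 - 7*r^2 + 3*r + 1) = 3*r^4 + 24*r^3 + 12*r^2 - 12*r - 3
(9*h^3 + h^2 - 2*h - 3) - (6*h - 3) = 9*h^3 + h^2 - 8*h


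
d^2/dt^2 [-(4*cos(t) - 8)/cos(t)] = 8*(sin(t)^2 + 1)/cos(t)^3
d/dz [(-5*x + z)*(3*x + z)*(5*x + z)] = -25*x^2 + 6*x*z + 3*z^2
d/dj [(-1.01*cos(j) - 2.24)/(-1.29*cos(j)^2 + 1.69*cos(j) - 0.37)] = (1.3029*cos(j)^2 + 5.7792*cos(j) - 4.1593)*sin(j)/(1.6641*cos(j)^4 - 4.3602*cos(j)^3 + 3.8107*cos(j)^2 - 1.2506*cos(j) + 0.1369)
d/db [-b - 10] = -1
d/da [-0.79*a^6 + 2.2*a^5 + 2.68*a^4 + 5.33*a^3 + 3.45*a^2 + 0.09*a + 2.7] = -4.74*a^5 + 11.0*a^4 + 10.72*a^3 + 15.99*a^2 + 6.9*a + 0.09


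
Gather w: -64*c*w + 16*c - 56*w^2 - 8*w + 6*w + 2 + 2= 16*c - 56*w^2 + w*(-64*c - 2) + 4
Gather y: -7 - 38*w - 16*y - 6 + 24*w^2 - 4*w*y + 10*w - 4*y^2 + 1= 24*w^2 - 28*w - 4*y^2 + y*(-4*w - 16) - 12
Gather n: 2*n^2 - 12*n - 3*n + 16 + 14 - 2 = 2*n^2 - 15*n + 28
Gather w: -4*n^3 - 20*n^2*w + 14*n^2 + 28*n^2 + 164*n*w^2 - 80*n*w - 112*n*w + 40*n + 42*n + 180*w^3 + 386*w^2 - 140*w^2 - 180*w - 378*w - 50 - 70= -4*n^3 + 42*n^2 + 82*n + 180*w^3 + w^2*(164*n + 246) + w*(-20*n^2 - 192*n - 558) - 120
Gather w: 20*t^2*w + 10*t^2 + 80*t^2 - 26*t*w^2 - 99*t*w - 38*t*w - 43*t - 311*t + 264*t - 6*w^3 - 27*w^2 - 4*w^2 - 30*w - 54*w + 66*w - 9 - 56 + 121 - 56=90*t^2 - 90*t - 6*w^3 + w^2*(-26*t - 31) + w*(20*t^2 - 137*t - 18)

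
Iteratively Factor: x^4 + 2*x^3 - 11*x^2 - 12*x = (x + 4)*(x^3 - 2*x^2 - 3*x) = (x + 1)*(x + 4)*(x^2 - 3*x) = (x - 3)*(x + 1)*(x + 4)*(x)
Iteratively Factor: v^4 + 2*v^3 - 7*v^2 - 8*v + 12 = (v + 2)*(v^3 - 7*v + 6) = (v + 2)*(v + 3)*(v^2 - 3*v + 2) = (v - 2)*(v + 2)*(v + 3)*(v - 1)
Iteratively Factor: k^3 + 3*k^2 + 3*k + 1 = (k + 1)*(k^2 + 2*k + 1) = (k + 1)^2*(k + 1)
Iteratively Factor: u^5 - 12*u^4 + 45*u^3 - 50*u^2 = (u)*(u^4 - 12*u^3 + 45*u^2 - 50*u) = u*(u - 5)*(u^3 - 7*u^2 + 10*u) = u^2*(u - 5)*(u^2 - 7*u + 10) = u^2*(u - 5)^2*(u - 2)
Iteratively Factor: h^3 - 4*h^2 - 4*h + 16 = (h + 2)*(h^2 - 6*h + 8) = (h - 2)*(h + 2)*(h - 4)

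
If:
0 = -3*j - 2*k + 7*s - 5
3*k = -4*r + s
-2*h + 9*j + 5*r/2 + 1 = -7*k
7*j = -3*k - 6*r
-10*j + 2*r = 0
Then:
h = 2529/1168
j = -15/292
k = 185/292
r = -75/292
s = 255/292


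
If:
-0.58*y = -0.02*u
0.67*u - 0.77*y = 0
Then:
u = 0.00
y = 0.00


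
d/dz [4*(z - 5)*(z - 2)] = 8*z - 28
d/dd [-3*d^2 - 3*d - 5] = -6*d - 3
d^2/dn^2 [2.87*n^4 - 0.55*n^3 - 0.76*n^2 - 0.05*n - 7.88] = 34.44*n^2 - 3.3*n - 1.52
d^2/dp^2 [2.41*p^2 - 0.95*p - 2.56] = 4.82000000000000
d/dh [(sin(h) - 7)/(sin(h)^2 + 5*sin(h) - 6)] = (14*sin(h) + cos(h)^2 + 28)*cos(h)/(sin(h)^2 + 5*sin(h) - 6)^2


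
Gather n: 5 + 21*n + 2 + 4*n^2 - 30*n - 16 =4*n^2 - 9*n - 9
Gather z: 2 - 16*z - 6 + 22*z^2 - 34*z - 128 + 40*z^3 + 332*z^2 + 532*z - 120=40*z^3 + 354*z^2 + 482*z - 252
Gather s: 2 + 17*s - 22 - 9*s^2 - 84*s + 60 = -9*s^2 - 67*s + 40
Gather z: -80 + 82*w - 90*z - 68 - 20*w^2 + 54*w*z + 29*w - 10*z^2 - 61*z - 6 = -20*w^2 + 111*w - 10*z^2 + z*(54*w - 151) - 154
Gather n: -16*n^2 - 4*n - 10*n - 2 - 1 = -16*n^2 - 14*n - 3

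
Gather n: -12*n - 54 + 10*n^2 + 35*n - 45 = 10*n^2 + 23*n - 99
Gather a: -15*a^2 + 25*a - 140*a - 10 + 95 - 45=-15*a^2 - 115*a + 40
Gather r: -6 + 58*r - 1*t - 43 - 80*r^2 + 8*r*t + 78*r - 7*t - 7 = -80*r^2 + r*(8*t + 136) - 8*t - 56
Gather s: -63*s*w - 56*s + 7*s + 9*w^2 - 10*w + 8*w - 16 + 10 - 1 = s*(-63*w - 49) + 9*w^2 - 2*w - 7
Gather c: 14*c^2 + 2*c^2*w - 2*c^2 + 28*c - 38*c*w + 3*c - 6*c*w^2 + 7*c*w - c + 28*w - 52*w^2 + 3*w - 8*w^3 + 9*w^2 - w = c^2*(2*w + 12) + c*(-6*w^2 - 31*w + 30) - 8*w^3 - 43*w^2 + 30*w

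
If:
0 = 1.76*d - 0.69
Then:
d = 0.39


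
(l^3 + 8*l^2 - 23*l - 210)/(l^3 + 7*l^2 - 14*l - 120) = (l^2 + 2*l - 35)/(l^2 + l - 20)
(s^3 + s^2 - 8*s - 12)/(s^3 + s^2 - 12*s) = (s^2 + 4*s + 4)/(s*(s + 4))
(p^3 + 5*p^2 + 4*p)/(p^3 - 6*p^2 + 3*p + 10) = p*(p + 4)/(p^2 - 7*p + 10)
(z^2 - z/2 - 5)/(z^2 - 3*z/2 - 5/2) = (z + 2)/(z + 1)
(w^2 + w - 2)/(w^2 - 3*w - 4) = (-w^2 - w + 2)/(-w^2 + 3*w + 4)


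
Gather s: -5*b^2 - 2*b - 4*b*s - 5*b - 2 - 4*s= -5*b^2 - 7*b + s*(-4*b - 4) - 2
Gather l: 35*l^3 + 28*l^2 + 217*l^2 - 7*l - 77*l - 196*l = 35*l^3 + 245*l^2 - 280*l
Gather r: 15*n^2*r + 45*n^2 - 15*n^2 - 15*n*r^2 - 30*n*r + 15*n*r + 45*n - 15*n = 30*n^2 - 15*n*r^2 + 30*n + r*(15*n^2 - 15*n)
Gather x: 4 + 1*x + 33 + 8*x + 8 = 9*x + 45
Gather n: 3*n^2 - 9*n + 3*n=3*n^2 - 6*n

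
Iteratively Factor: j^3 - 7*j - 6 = (j + 2)*(j^2 - 2*j - 3) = (j + 1)*(j + 2)*(j - 3)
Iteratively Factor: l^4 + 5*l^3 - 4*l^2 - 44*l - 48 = (l + 2)*(l^3 + 3*l^2 - 10*l - 24) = (l + 2)*(l + 4)*(l^2 - l - 6) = (l - 3)*(l + 2)*(l + 4)*(l + 2)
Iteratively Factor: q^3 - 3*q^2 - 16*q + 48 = (q + 4)*(q^2 - 7*q + 12) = (q - 3)*(q + 4)*(q - 4)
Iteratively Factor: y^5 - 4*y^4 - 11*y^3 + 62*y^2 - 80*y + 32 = (y - 1)*(y^4 - 3*y^3 - 14*y^2 + 48*y - 32) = (y - 1)*(y + 4)*(y^3 - 7*y^2 + 14*y - 8) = (y - 1)^2*(y + 4)*(y^2 - 6*y + 8) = (y - 4)*(y - 1)^2*(y + 4)*(y - 2)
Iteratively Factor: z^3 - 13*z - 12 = (z + 3)*(z^2 - 3*z - 4) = (z + 1)*(z + 3)*(z - 4)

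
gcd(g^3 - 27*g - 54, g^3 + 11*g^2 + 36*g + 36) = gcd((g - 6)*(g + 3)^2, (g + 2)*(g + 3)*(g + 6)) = g + 3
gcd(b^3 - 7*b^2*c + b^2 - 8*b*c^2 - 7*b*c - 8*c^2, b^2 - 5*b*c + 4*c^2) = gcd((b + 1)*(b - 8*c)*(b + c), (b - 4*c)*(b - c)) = 1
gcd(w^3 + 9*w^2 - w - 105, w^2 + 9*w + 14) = w + 7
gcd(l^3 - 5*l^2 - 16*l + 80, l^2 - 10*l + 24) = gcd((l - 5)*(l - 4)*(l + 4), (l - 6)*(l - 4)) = l - 4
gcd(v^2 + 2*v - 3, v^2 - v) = v - 1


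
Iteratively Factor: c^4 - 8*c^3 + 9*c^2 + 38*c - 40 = (c - 4)*(c^3 - 4*c^2 - 7*c + 10) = (c - 4)*(c - 1)*(c^2 - 3*c - 10) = (c - 4)*(c - 1)*(c + 2)*(c - 5)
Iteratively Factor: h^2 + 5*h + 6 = (h + 2)*(h + 3)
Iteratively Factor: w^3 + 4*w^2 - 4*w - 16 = (w + 4)*(w^2 - 4) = (w - 2)*(w + 4)*(w + 2)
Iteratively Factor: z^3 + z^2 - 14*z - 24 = (z + 3)*(z^2 - 2*z - 8) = (z + 2)*(z + 3)*(z - 4)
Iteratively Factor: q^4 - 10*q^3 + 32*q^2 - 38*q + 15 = (q - 1)*(q^3 - 9*q^2 + 23*q - 15) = (q - 5)*(q - 1)*(q^2 - 4*q + 3) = (q - 5)*(q - 1)^2*(q - 3)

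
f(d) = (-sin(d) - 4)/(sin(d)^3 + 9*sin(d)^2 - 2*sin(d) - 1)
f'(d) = (-sin(d) - 4)*(-3*sin(d)^2*cos(d) - 18*sin(d)*cos(d) + 2*cos(d))/(sin(d)^3 + 9*sin(d)^2 - 2*sin(d) - 1)^2 - cos(d)/(sin(d)^3 + 9*sin(d)^2 - 2*sin(d) - 1) = (2*sin(d)^3 + 21*sin(d)^2 + 72*sin(d) - 7)*cos(d)/(sin(d)^3 + 9*sin(d)^2 - 2*sin(d) - 1)^2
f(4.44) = -0.36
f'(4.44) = 0.22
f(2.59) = -7.97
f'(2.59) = -97.31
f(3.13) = 3.93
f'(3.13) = 5.90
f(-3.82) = -3.01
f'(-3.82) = -15.48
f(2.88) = 4.74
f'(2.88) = -15.64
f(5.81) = -2.10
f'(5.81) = -11.16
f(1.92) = -0.84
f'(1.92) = -0.80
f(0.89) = -1.43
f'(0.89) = 3.51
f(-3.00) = 7.13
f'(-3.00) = 56.58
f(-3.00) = 7.13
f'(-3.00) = 56.58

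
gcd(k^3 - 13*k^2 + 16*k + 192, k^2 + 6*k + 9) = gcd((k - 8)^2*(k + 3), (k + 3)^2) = k + 3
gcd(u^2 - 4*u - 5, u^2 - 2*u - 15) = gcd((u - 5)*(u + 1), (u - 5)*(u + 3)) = u - 5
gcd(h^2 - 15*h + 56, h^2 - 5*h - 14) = h - 7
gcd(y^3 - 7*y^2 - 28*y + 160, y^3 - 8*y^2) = y - 8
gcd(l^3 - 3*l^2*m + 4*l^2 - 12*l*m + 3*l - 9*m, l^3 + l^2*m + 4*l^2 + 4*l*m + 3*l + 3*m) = l^2 + 4*l + 3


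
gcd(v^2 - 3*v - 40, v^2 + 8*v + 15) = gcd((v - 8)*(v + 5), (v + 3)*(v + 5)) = v + 5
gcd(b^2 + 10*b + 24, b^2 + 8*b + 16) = b + 4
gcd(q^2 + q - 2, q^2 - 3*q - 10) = q + 2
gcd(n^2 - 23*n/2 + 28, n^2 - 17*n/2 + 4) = n - 8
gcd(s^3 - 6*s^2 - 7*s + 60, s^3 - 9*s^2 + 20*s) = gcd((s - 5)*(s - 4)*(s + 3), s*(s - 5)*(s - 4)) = s^2 - 9*s + 20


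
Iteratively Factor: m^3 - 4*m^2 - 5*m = (m)*(m^2 - 4*m - 5) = m*(m + 1)*(m - 5)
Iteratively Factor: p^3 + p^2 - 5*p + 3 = (p - 1)*(p^2 + 2*p - 3) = (p - 1)*(p + 3)*(p - 1)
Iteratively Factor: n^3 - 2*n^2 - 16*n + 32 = (n - 4)*(n^2 + 2*n - 8) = (n - 4)*(n - 2)*(n + 4)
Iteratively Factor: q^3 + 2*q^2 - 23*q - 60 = (q + 3)*(q^2 - q - 20) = (q - 5)*(q + 3)*(q + 4)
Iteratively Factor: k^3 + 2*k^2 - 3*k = (k + 3)*(k^2 - k) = k*(k + 3)*(k - 1)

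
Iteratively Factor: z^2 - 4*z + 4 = (z - 2)*(z - 2)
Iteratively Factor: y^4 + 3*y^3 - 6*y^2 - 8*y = (y - 2)*(y^3 + 5*y^2 + 4*y) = (y - 2)*(y + 4)*(y^2 + y) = y*(y - 2)*(y + 4)*(y + 1)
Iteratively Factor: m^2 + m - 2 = (m + 2)*(m - 1)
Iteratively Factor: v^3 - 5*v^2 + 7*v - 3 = (v - 1)*(v^2 - 4*v + 3) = (v - 1)^2*(v - 3)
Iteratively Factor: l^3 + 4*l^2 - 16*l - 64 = (l + 4)*(l^2 - 16) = (l + 4)^2*(l - 4)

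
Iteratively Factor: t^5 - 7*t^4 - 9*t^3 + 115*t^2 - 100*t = (t - 5)*(t^4 - 2*t^3 - 19*t^2 + 20*t) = (t - 5)*(t + 4)*(t^3 - 6*t^2 + 5*t) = (t - 5)^2*(t + 4)*(t^2 - t) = (t - 5)^2*(t - 1)*(t + 4)*(t)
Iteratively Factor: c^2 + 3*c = (c)*(c + 3)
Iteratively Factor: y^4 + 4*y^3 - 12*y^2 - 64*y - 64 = (y + 4)*(y^3 - 12*y - 16) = (y - 4)*(y + 4)*(y^2 + 4*y + 4) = (y - 4)*(y + 2)*(y + 4)*(y + 2)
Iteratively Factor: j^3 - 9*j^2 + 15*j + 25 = (j - 5)*(j^2 - 4*j - 5) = (j - 5)^2*(j + 1)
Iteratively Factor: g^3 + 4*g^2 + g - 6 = (g - 1)*(g^2 + 5*g + 6) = (g - 1)*(g + 3)*(g + 2)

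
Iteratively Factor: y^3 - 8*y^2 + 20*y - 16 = (y - 4)*(y^2 - 4*y + 4) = (y - 4)*(y - 2)*(y - 2)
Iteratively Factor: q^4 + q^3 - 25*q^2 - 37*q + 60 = (q - 1)*(q^3 + 2*q^2 - 23*q - 60) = (q - 1)*(q + 3)*(q^2 - q - 20) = (q - 5)*(q - 1)*(q + 3)*(q + 4)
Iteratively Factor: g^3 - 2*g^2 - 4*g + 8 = (g + 2)*(g^2 - 4*g + 4) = (g - 2)*(g + 2)*(g - 2)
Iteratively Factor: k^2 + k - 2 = (k + 2)*(k - 1)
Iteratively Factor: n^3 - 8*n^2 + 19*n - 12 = (n - 1)*(n^2 - 7*n + 12) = (n - 3)*(n - 1)*(n - 4)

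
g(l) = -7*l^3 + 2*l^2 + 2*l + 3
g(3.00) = -162.00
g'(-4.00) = -350.00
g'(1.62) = -46.63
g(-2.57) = 129.89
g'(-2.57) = -146.98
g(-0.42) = 3.03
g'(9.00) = -1663.00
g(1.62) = -18.27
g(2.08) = -47.18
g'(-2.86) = -181.21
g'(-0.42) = -3.38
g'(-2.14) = -102.73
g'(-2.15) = -103.67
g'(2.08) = -80.53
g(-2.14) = 76.48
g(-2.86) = 177.39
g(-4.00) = 475.00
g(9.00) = -4920.00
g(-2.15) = 77.51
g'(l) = -21*l^2 + 4*l + 2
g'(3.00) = -175.00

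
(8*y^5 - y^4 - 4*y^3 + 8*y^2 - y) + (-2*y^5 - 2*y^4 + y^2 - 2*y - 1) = 6*y^5 - 3*y^4 - 4*y^3 + 9*y^2 - 3*y - 1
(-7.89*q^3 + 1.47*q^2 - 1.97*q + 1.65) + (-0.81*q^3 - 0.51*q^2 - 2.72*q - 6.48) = -8.7*q^3 + 0.96*q^2 - 4.69*q - 4.83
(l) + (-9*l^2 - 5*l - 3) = -9*l^2 - 4*l - 3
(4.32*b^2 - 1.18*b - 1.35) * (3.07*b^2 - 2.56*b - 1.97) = 13.2624*b^4 - 14.6818*b^3 - 9.6341*b^2 + 5.7806*b + 2.6595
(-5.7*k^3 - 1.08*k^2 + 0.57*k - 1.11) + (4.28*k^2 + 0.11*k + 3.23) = -5.7*k^3 + 3.2*k^2 + 0.68*k + 2.12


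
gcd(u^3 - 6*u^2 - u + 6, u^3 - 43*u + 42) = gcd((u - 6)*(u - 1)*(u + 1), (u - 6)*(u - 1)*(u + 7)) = u^2 - 7*u + 6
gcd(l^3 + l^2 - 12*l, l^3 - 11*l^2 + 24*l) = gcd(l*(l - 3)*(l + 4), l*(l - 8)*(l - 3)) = l^2 - 3*l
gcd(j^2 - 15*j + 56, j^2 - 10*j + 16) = j - 8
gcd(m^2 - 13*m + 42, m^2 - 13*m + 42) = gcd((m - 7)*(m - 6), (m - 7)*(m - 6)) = m^2 - 13*m + 42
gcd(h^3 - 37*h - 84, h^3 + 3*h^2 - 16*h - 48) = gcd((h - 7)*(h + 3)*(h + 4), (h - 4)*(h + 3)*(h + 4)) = h^2 + 7*h + 12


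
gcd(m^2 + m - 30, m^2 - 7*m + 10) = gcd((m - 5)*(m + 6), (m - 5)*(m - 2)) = m - 5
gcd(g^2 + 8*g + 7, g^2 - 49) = g + 7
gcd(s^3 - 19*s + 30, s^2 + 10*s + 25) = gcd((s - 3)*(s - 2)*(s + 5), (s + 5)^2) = s + 5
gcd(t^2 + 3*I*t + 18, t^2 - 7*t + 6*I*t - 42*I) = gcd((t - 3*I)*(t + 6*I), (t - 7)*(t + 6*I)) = t + 6*I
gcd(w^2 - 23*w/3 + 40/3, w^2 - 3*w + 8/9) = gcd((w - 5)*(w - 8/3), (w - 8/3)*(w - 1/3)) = w - 8/3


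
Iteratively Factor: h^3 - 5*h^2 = (h)*(h^2 - 5*h) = h^2*(h - 5)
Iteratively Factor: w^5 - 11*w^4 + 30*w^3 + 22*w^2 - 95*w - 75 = (w - 5)*(w^4 - 6*w^3 + 22*w + 15) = (w - 5)*(w + 1)*(w^3 - 7*w^2 + 7*w + 15) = (w - 5)*(w - 3)*(w + 1)*(w^2 - 4*w - 5) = (w - 5)*(w - 3)*(w + 1)^2*(w - 5)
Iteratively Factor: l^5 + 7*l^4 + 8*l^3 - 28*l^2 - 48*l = (l + 2)*(l^4 + 5*l^3 - 2*l^2 - 24*l) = (l + 2)*(l + 3)*(l^3 + 2*l^2 - 8*l) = l*(l + 2)*(l + 3)*(l^2 + 2*l - 8) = l*(l - 2)*(l + 2)*(l + 3)*(l + 4)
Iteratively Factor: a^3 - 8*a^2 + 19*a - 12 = (a - 3)*(a^2 - 5*a + 4) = (a - 4)*(a - 3)*(a - 1)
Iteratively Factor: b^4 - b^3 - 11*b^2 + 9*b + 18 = (b - 2)*(b^3 + b^2 - 9*b - 9) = (b - 3)*(b - 2)*(b^2 + 4*b + 3) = (b - 3)*(b - 2)*(b + 1)*(b + 3)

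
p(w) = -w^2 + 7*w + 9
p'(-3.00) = 13.00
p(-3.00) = -21.00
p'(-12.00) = 31.00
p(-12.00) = -219.00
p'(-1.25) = 9.50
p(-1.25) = -1.31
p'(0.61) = 5.78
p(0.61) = 12.90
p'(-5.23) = 17.46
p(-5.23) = -54.96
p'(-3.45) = 13.90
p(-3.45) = -27.05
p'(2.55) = 1.90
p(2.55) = 20.35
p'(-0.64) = 8.28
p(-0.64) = 4.11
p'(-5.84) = 18.68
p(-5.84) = -65.99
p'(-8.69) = 24.38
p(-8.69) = -127.35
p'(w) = 7 - 2*w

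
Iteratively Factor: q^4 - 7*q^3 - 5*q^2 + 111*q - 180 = (q + 4)*(q^3 - 11*q^2 + 39*q - 45) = (q - 3)*(q + 4)*(q^2 - 8*q + 15) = (q - 5)*(q - 3)*(q + 4)*(q - 3)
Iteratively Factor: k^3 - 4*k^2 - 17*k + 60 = (k - 3)*(k^2 - k - 20) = (k - 5)*(k - 3)*(k + 4)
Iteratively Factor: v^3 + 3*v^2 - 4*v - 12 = (v + 3)*(v^2 - 4) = (v - 2)*(v + 3)*(v + 2)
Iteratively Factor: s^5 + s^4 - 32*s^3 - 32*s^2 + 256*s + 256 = (s - 4)*(s^4 + 5*s^3 - 12*s^2 - 80*s - 64) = (s - 4)^2*(s^3 + 9*s^2 + 24*s + 16) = (s - 4)^2*(s + 4)*(s^2 + 5*s + 4) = (s - 4)^2*(s + 4)^2*(s + 1)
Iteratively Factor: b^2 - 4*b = (b)*(b - 4)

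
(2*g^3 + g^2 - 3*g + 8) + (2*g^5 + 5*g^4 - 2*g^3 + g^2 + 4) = 2*g^5 + 5*g^4 + 2*g^2 - 3*g + 12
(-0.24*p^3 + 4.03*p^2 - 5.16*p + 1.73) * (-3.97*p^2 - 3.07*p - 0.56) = 0.9528*p^5 - 15.2623*p^4 + 8.2475*p^3 + 6.7163*p^2 - 2.4215*p - 0.9688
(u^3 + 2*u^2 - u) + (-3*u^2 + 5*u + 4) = u^3 - u^2 + 4*u + 4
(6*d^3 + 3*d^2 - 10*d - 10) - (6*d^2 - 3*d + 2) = 6*d^3 - 3*d^2 - 7*d - 12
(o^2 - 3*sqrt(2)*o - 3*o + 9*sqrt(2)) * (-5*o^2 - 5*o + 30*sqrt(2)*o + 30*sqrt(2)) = -5*o^4 + 10*o^3 + 45*sqrt(2)*o^3 - 165*o^2 - 90*sqrt(2)*o^2 - 135*sqrt(2)*o + 360*o + 540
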